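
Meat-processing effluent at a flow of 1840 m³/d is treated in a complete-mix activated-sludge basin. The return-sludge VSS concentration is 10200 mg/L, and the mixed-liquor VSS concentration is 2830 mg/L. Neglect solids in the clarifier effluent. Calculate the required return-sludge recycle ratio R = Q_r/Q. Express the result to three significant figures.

R ≈ 0.384

R = Q_r/Q = X/(X_r − X) = 2830 / (10200 − 2830) = 0.3840.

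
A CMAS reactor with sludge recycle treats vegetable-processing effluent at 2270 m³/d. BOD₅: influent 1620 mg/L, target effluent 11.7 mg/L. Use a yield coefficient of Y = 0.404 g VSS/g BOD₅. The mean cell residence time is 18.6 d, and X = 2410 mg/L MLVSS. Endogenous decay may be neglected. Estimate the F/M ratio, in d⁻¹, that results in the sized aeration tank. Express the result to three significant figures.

V·X = Y·Q·ΔS·θ_c gives V = 0.404 × 2270 × (1620 − 11.7) × 18.6 / 2410 = 11383 m³.
Food-to-microorganism ratio F/M = Q S₀ / (V X) = 2270 × 1620 / (11383 × 2410) = 0.1340 d⁻¹.

F/M ≈ 0.134 d⁻¹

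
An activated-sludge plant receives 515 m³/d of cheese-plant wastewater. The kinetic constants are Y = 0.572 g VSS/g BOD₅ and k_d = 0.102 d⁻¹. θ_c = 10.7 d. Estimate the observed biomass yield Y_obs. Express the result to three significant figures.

Observed yield with endogenous decay: Y_obs = Y / (1 + k_d·θ_c) = 0.572 / (1 + 0.102 × 10.7) = 0.572 / 2.091 = 0.2735 g VSS/g BOD₅.

Y_obs ≈ 0.274 g VSS/g BOD₅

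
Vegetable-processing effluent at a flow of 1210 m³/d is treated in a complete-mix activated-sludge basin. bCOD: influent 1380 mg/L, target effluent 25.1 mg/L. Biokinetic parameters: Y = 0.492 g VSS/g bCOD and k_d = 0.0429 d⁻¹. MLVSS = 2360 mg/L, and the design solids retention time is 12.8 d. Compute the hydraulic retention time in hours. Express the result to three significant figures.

Rearranging the biomass balance for a CMAS with decay, V = Y·Q·ΔS·θ_c / [X·(1+k_d θ_c)] = 0.492 × 1210 × (1380 − 25.1) × 12.8 / [2360 × (1 + 0.0429 × 12.8)] = 1.03×10^7 / 3656 = 2824 m³.
Hydraulic retention time τ = V/Q = 2824 / 1210 = 2.334 d = 56.01 h.

τ ≈ 56.0 h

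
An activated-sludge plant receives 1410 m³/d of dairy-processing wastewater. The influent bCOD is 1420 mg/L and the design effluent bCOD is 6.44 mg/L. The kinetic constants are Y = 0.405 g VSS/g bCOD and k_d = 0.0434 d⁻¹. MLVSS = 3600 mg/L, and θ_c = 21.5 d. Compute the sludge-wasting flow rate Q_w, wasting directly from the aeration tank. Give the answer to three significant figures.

From the SRT design equation V = Y Q (S₀−S) θ_c / [X (1 + k_d θ_c)] = 0.405 × 1410 × (1420 − 6.44) × 21.5 / [3600 × (1 + 0.0434 × 21.5)] = 1.74×10^7 / 6959 = 2494 m³.
For wasting at MLVSS concentration, Q_w = V/θ_c = 2494/21.5 = 116.0 m³/d.

Q_w ≈ 116 m³/d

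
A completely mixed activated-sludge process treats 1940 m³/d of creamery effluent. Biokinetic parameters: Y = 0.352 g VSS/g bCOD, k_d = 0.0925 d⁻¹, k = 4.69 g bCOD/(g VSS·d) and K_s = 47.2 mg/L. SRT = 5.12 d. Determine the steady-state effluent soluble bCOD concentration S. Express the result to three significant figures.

S ≈ 9.97 mg/L

Effluent substrate depends only on kinetics and SRT: S = K_s(1 + k_d θ_c) / [θ_c(Yk − k_d) − 1] = 47.2 × (1 + 0.0925 × 5.12) / [5.12 × (0.352 × 4.69 − 0.0925) − 1] = 69.55 / 6.979 = 9.966 mg/L.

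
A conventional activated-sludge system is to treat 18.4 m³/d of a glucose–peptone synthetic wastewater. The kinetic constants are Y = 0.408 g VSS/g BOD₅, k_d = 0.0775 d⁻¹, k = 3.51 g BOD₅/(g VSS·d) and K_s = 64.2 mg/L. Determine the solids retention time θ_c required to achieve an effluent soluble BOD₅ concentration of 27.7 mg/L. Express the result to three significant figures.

From 1/θ_c = Y·k·S/(K_s + S) − k_d: Y·k·S/(K_s+S) = 0.408 × 3.51 × 27.7 / (64.2 + 27.7) = 0.4316 d⁻¹.
θ_c = 1/(μ − k_d) = 1/(0.4316 − 0.0775) = 1/0.3541 = 2.824 d.

θ_c ≈ 2.82 d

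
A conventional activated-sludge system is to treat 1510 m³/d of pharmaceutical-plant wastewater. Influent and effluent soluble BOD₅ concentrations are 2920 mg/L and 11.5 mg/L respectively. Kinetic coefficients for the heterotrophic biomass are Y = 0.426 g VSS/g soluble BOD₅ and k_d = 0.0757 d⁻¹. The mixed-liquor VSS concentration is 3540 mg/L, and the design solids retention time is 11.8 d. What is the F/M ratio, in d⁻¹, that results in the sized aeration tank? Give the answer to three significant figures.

F/M ≈ 0.378 d⁻¹

Rearranging the biomass balance for a CMAS with decay, V = Y·Q·ΔS·θ_c / [X·(1+k_d θ_c)] = 0.426 × 1510 × (2920 − 11.5) × 11.8 / [3540 × (1 + 0.0757 × 11.8)] = 2.21×10^7 / 6702 = 3294 m³.
F/M = Q·S₀ / (V·X) = 1510 × 2920 / (3294 × 3540) = 0.3781 g soluble BOD₅·(g VSS·d)⁻¹.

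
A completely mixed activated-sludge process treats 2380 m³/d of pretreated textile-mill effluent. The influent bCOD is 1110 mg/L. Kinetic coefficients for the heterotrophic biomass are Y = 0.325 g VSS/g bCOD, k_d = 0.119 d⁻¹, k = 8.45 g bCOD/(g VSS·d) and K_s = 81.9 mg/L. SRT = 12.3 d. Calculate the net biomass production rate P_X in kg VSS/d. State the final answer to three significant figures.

For a completely mixed reactor with recycle the Lawrence–McCarty relation gives S = K_s·(1 + k_d·θ_c) / [θ_c·(Y·k − k_d) − 1] = 81.9 × (1 + 0.119 × 12.3) / [12.3 × (0.325 × 8.45 − 0.119) − 1] = 201.8 / 31.32 = 6.443 mg/L.
The observed yield is Y_obs = Y/(1 + k_d·θ_c) = 0.325 / (1 + 0.119 × 12.3) = 0.325 / 2.464 = 0.1319 g VSS per g bCOD removed.
Q·(S₀ − S) = 2380 × (1110 − 6.44) × 10⁻³ = 2626 kg/d removed.
Net biomass production P_X = Y_obs × Q·(S₀ − S) = 0.1319 × 2626 = 346.5 kg VSS/d.

P_X ≈ 346 kg VSS/d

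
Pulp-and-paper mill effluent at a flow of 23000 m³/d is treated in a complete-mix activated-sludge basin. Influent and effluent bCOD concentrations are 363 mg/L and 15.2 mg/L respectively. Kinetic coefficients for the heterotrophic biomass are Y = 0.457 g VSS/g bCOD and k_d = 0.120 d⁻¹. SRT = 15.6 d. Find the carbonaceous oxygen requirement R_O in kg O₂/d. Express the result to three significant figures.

Observed yield with endogenous decay: Y_obs = Y / (1 + k_d·θ_c) = 0.457 / (1 + 0.120 × 15.6) = 0.457 / 2.872 = 0.1591 g VSS/g bCOD.
Substrate removed = Q·(S₀ − S) = 23000 m³/d × (363 − 15.2) g/m³ = 8×10^6 g/d = 7999 kg/d.
P_X = Y_obs·Q·(S₀ − S) = 0.1591 × 7999 = 1273 kg VSS/d.
R_O = Q·(S₀ − S) − 1.42·P_X = 7999 − 1.42 × 1273 = 6192 kg O₂/d.

R_O ≈ 6190 kg O₂/d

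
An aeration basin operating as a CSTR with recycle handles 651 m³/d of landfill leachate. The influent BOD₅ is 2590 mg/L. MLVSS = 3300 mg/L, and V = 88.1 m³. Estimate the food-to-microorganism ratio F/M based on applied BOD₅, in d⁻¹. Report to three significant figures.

F/M = applied load / biomass = Q·S₀/(V·X) = 651 × 2590 / (88.10 × 3300) = 5.800 d⁻¹.

F/M ≈ 5.80 d⁻¹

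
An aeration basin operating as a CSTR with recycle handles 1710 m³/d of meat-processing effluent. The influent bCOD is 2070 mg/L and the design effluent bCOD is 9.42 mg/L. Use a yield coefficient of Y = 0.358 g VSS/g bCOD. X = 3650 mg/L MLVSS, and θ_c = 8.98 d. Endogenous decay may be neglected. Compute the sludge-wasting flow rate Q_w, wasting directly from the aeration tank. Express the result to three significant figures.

V·X = Y·Q·ΔS·θ_c gives V = 0.358 × 1710 × (2070 − 9.42) × 8.98 / 3650 = 3104 m³.
For wasting at MLVSS concentration, Q_w = V/θ_c = 3104/8.98 = 345.6 m³/d.

Q_w ≈ 346 m³/d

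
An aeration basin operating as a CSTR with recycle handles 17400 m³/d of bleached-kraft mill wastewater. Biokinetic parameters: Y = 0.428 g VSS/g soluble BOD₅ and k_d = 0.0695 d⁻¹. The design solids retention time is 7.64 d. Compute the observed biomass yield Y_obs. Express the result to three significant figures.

Correct the yield for decay: Y_obs = Y/(1 + k_d θ_c) = 0.428 / (1 + 0.0695 × 7.64) = 0.428 / 1.531 = 0.2796.

Y_obs ≈ 0.280 g VSS/g soluble BOD₅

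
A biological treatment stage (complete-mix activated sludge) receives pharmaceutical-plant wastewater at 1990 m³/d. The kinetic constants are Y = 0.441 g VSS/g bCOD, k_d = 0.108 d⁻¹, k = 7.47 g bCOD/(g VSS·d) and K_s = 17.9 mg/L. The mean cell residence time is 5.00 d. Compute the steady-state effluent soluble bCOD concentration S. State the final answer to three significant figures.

For a completely mixed reactor with recycle the Lawrence–McCarty relation gives S = K_s·(1 + k_d·θ_c) / [θ_c·(Y·k − k_d) − 1] = 17.9 × (1 + 0.108 × 5.00) / [5.00 × (0.441 × 7.47 − 0.108) − 1] = 27.57 / 14.93 = 1.846 mg/L.

S ≈ 1.85 mg/L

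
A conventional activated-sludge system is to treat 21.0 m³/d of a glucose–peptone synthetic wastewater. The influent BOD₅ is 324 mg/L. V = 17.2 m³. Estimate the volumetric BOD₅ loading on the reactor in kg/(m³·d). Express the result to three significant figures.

L_v ≈ 0.396 kg BOD₅/(m³·d)

Volumetric loading L_v = Q·S₀ / V = 21.0 × 324 g/m³ / 17.20 m³ = 395.6 g/(m³·d) = 0.3956 kg BOD₅/(m³·d).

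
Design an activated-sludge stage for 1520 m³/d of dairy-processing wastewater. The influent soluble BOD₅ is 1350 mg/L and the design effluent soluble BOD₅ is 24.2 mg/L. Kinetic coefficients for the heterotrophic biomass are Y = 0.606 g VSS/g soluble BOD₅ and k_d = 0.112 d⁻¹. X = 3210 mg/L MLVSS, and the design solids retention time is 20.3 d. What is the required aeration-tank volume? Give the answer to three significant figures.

Rearranging the biomass balance for a CMAS with decay, V = Y·Q·ΔS·θ_c / [X·(1+k_d θ_c)] = 0.606 × 1520 × (1350 − 24.2) × 20.3 / [3210 × (1 + 0.112 × 20.3)] = 2.48×10^7 / 10508 = 2359 m³.

V ≈ 2360 m³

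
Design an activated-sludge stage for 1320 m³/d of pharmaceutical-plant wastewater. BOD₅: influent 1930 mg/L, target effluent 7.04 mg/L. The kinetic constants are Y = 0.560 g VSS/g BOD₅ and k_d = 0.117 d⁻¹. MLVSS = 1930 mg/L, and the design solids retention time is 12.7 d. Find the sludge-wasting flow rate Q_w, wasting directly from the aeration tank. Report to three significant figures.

Steady-state biomass mass balance: V·X·(1 + k_d·θ_c) = Y·Q·(S₀ − S)·θ_c, so V = 0.560 × 1320 × (1930 − 7.04) × 12.7 / [1930 × (1 + 0.117 × 12.7)] = 1.81×10^7 / 4798 = 3763 m³.
Wasting from the aeration tank: Q_w = V / θ_c = 3763 / 12.7 = 296.3 m³/d.

Q_w ≈ 296 m³/d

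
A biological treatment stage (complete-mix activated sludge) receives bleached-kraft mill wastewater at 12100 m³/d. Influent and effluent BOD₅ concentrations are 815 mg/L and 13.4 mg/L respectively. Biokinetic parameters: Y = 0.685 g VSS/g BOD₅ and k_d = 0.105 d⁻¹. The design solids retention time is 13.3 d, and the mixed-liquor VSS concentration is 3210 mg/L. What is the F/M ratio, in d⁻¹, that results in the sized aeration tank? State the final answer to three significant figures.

From the SRT design equation V = Y Q (S₀−S) θ_c / [X (1 + k_d θ_c)] = 0.685 × 12100 × (815 − 13.4) × 13.3 / [3210 × (1 + 0.105 × 13.3)] = 8.84×10^7 / 7693 = 11487 m³.
F/M = Q·S₀ / (V·X) = 12100 × 815 / (11487 × 3210) = 0.2674 g BOD₅·(g VSS·d)⁻¹.

F/M ≈ 0.267 d⁻¹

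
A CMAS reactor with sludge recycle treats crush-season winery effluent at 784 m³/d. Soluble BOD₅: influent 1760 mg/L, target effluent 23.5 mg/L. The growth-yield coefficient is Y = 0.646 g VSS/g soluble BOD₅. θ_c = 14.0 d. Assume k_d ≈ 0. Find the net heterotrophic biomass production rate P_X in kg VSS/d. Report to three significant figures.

P_X ≈ 879 kg VSS/d

With endogenous decay neglected, the observed yield equals the true yield: Y_obs = Y = 0.646 g VSS/g soluble BOD₅.
Q·(S₀ − S) = 784 × (1760 − 23.5) × 10⁻³ = 1361 kg/d removed.
Biomass produced: P_X = Y_obs·Q·ΔS = 0.6460 × 1361 ≈ 879.5 kg VSS/d.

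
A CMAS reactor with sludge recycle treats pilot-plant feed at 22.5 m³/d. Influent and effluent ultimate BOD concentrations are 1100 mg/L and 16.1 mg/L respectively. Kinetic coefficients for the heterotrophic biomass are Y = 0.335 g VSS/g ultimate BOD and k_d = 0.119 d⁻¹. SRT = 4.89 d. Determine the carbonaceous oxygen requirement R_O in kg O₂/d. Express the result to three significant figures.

The observed yield is Y_obs = Y/(1 + k_d·θ_c) = 0.335 / (1 + 0.119 × 4.89) = 0.335 / 1.582 = 0.2118 g VSS per g ultimate BOD removed.
Mass of ultimate BOD removed per day: Q(S₀ − S) = 22.5 × 1084 g/m³ = 24.39 kg/d.
P_X = Y_obs·Q·(S₀ − S) = 0.2118 × 24.39 = 5.165 kg VSS/d.
R_O = Q·ΔS − 1.42 P_X = 24.39 − 7.334 = 17.05 kg O₂/d.

R_O ≈ 17.1 kg O₂/d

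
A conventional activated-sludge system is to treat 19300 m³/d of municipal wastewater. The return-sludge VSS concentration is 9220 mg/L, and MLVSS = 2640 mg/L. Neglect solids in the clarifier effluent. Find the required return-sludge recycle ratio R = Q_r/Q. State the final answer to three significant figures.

Solids balance on the clarifier gives (1+R)X = R·X_r, so R = X/(X_r − X) = 2640 / (9220 − 2640) = 0.4012.

R ≈ 0.401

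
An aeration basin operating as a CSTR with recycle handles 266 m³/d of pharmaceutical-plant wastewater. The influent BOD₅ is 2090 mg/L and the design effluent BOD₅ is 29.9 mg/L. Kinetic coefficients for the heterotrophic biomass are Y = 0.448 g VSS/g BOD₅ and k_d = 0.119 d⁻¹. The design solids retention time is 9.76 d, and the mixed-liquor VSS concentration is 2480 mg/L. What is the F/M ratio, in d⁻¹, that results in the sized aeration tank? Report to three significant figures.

Rearranging the biomass balance for a CMAS with decay, V = Y·Q·ΔS·θ_c / [X·(1+k_d θ_c)] = 0.448 × 266 × (2090 − 29.9) × 9.76 / [2480 × (1 + 0.119 × 9.76)] = 2.4×10^6 / 5360 = 447.0 m³.
F/M = applied load / biomass = Q·S₀/(V·X) = 266 × 2090 / (447.0 × 2480) = 0.5015 d⁻¹.

F/M ≈ 0.502 d⁻¹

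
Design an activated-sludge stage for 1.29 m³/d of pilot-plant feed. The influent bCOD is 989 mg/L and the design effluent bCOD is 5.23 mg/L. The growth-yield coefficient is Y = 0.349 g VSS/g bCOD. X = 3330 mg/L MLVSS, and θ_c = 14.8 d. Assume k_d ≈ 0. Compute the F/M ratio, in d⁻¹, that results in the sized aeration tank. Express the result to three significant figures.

F/M ≈ 0.195 d⁻¹

V·X = Y·Q·ΔS·θ_c gives V = 0.349 × 1.29 × (989 − 5.23) × 14.8 / 3330 = 1.968 m³.
F/M = Q·S₀ / (V·X) = 1.29 × 989 / (1.968 × 3330) = 0.1946 g bCOD·(g VSS·d)⁻¹.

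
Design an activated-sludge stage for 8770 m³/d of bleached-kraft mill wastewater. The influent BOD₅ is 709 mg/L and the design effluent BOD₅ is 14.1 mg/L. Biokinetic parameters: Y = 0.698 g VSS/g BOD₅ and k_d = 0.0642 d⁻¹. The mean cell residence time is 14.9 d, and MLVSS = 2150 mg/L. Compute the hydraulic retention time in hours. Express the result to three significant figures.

Steady-state biomass mass balance: V·X·(1 + k_d·θ_c) = Y·Q·(S₀ − S)·θ_c, so V = 0.698 × 8770 × (709 − 14.1) × 14.9 / [2150 × (1 + 0.0642 × 14.9)] = 6.34×10^7 / 4207 = 15067 m³.
HRT = V/Q = 15067 m³ / 8770 m³·d⁻¹ = 1.718 d × 24 = 41.23 h.

τ ≈ 41.2 h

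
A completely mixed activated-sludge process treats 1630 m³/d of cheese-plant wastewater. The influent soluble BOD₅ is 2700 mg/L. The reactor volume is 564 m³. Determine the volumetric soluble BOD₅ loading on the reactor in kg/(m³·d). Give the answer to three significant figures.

L_v = Q S₀ / V = 1630 × 2700 × 10⁻³ / 564.0 = 7.803 kg/(m³·d).

L_v ≈ 7.80 kg soluble BOD₅/(m³·d)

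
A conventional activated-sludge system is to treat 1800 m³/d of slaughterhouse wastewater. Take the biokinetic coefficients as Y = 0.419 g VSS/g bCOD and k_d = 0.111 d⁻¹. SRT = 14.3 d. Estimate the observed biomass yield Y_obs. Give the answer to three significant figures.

Y_obs ≈ 0.162 g VSS/g bCOD

Observed yield with endogenous decay: Y_obs = Y / (1 + k_d·θ_c) = 0.419 / (1 + 0.111 × 14.3) = 0.419 / 2.587 = 0.1619 g VSS/g bCOD.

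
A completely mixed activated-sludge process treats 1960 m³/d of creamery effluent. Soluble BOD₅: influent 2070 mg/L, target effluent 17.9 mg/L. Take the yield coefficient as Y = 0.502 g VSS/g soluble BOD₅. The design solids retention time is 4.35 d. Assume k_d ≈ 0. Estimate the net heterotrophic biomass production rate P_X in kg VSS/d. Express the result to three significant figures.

No decay correction is needed, so Y_obs = Y = 0.502.
ΔS = 2070 − 17.9 = 2052 mg/L, so the substrate removal rate is 1960 × 2052/1000 = 4022 kg soluble BOD₅/d.
Net biomass production P_X = Y_obs × Q·(S₀ − S) = 0.5020 × 4022 = 2019 kg VSS/d.

P_X ≈ 2020 kg VSS/d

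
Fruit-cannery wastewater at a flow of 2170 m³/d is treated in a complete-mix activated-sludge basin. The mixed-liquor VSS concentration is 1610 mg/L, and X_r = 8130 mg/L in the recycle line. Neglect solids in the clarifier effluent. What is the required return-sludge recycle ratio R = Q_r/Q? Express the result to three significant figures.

Solids balance on the clarifier gives (1+R)X = R·X_r, so R = X/(X_r − X) = 1610 / (8130 − 1610) = 0.2469.

R ≈ 0.247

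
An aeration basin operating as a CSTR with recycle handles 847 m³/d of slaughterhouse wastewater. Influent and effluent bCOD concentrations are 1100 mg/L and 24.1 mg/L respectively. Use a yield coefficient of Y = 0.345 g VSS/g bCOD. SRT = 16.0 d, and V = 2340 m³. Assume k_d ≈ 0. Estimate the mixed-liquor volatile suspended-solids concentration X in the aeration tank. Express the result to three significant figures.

X ≈ 2150 mg/L

X = Y·Q·ΔS·θ_c / V = 0.345 × 847 × (1100 − 24.1) × 16.0 / 2340 = 2150 mg/L.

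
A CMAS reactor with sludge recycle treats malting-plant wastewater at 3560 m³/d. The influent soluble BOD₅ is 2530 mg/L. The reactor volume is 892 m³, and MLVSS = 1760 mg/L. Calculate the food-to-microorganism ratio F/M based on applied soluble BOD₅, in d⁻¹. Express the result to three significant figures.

F/M ≈ 5.74 d⁻¹

F/M = applied load / biomass = Q·S₀/(V·X) = 3560 × 2530 / (892.0 × 1760) = 5.737 d⁻¹.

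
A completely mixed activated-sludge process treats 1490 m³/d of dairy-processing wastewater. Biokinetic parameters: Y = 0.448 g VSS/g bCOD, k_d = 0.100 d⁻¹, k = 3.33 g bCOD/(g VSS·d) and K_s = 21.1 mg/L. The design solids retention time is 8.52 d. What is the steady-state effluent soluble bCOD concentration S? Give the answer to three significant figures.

For a completely mixed reactor with recycle the Lawrence–McCarty relation gives S = K_s·(1 + k_d·θ_c) / [θ_c·(Y·k − k_d) − 1] = 21.1 × (1 + 0.100 × 8.52) / [8.52 × (0.448 × 3.33 − 0.100) − 1] = 39.08 / 10.86 = 3.599 mg/L.

S ≈ 3.60 mg/L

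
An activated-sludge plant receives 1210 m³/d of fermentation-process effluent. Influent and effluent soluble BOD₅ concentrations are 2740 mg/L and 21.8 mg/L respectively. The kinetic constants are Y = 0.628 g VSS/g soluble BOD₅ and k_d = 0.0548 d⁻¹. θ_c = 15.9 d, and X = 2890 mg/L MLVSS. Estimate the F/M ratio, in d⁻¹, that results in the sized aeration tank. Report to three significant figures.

From the SRT design equation V = Y Q (S₀−S) θ_c / [X (1 + k_d θ_c)] = 0.628 × 1210 × (2740 − 21.8) × 15.9 / [2890 × (1 + 0.0548 × 15.9)] = 3.28×10^7 / 5408 = 6073 m³.
F/M = Q·S₀ / (V·X) = 1210 × 2740 / (6073 × 2890) = 0.1889 g soluble BOD₅·(g VSS·d)⁻¹.

F/M ≈ 0.189 d⁻¹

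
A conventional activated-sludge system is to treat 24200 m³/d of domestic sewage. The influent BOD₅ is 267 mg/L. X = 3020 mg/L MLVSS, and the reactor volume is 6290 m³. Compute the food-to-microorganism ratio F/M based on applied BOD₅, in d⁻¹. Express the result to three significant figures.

F/M = Q·S₀ / (V·X) = 24200 × 267 / (6290 × 3020) = 0.3401 g BOD₅·(g VSS·d)⁻¹.

F/M ≈ 0.340 d⁻¹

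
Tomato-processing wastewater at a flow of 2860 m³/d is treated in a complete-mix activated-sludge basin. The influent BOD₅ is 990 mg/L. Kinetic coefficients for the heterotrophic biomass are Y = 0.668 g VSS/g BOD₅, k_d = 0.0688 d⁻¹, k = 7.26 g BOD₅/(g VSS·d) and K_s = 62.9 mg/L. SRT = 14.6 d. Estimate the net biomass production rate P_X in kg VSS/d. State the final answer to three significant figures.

From the Monod/SRT balance for a CMAS, S = K_s·(1+k_d θ_c)/[θ_c·(Y k − k_d) − 1] = 62.9 × (1 + 0.0688 × 14.6) / [14.6 × (0.668 × 7.26 − 0.0688) − 1] = 126.1 / 68.80 = 1.833 mg/L.
The observed yield is Y_obs = Y/(1 + k_d·θ_c) = 0.668 / (1 + 0.0688 × 14.6) = 0.668 / 2.004 = 0.3333 g VSS per g BOD₅ removed.
Q·(S₀ − S) = 2860 × (990 − 1.83) × 10⁻³ = 2826 kg/d removed.
Biomass produced: P_X = Y_obs·Q·ΔS = 0.3333 × 2826 ≈ 941.8 kg VSS/d.

P_X ≈ 942 kg VSS/d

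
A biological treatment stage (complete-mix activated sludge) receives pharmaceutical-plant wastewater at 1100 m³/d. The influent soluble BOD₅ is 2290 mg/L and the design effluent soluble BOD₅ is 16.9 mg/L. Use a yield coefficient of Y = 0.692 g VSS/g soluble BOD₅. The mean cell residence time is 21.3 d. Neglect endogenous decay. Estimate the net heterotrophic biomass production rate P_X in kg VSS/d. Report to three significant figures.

Since k_d ≈ 0, Y_obs = Y = 0.692 g VSS/g soluble BOD₅.
Substrate removed = Q·(S₀ − S) = 1100 m³/d × (2290 − 16.9) g/m³ = 2.5×10^6 g/d = 2500 kg/d.
P_X = Y_obs · Q(S₀ − S) = 0.6920 × 2500 = 1730 kg VSS/d.

P_X ≈ 1730 kg VSS/d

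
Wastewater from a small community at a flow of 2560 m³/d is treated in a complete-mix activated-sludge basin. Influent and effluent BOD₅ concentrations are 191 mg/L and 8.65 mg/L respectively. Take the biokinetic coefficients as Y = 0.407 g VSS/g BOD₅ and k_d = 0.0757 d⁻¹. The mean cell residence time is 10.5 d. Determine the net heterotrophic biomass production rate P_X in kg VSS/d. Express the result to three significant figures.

P_X ≈ 106 kg VSS/d

Observed yield with endogenous decay: Y_obs = Y / (1 + k_d·θ_c) = 0.407 / (1 + 0.0757 × 10.5) = 0.407 / 1.795 = 0.2268 g VSS/g BOD₅.
Mass of BOD₅ removed per day: Q(S₀ − S) = 2560 × 182.3 g/m³ = 466.8 kg/d.
So the net sludge growth is P_X = 0.2268 × 466.8 = 105.9 kg VSS/d.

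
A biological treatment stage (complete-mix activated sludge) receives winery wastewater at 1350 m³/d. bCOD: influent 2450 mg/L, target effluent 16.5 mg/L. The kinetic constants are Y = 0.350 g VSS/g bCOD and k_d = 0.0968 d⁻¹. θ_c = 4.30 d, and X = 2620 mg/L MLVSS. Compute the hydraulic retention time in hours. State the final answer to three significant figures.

Steady-state biomass mass balance: V·X·(1 + k_d·θ_c) = Y·Q·(S₀ − S)·θ_c, so V = 0.350 × 1350 × (2450 − 16.5) × 4.30 / [2620 × (1 + 0.0968 × 4.30)] = 4.94×10^6 / 3711 = 1332 m³.
Hydraulic retention time τ = V/Q = 1332 / 1350 = 0.9870 d = 23.69 h.

τ ≈ 23.7 h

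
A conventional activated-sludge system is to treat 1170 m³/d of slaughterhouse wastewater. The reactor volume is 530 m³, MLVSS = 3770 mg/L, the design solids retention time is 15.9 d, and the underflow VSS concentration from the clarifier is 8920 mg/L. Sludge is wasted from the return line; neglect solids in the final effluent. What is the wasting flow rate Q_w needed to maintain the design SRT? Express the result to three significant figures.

Q_w ≈ 14.1 m³/d

Wasting from the return line (neglecting effluent solids): Q_w = V·X / (θ_c·X_r) = 530.0 × 3770 / (15.9 × 8920) = 14.09 m³/d.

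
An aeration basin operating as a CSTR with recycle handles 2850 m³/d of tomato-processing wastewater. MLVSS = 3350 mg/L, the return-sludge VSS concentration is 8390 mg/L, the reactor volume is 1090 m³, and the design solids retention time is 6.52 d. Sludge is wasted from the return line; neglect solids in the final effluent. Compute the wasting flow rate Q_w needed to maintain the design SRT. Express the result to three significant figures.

θ_c = V·X/(Q_w·X_r) when wasting from the recycle, so Q_w = V·X/(θ_c·X_r) = 1090 × 3350 / (6.52 × 8390) = 66.75 m³/d.

Q_w ≈ 66.8 m³/d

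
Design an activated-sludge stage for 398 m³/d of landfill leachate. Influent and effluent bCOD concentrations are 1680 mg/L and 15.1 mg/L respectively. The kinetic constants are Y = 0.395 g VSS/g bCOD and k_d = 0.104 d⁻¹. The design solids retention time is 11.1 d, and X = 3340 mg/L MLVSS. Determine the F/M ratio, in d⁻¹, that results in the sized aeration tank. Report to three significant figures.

Rearranging the biomass balance for a CMAS with decay, V = Y·Q·ΔS·θ_c / [X·(1+k_d θ_c)] = 0.395 × 398 × (1680 − 15.1) × 11.1 / [3340 × (1 + 0.104 × 11.1)] = 2.91×10^6 / 7196 = 403.8 m³.
F/M = Q·S₀ / (V·X) = 398 × 1680 / (403.8 × 3340) = 0.4958 g bCOD·(g VSS·d)⁻¹.

F/M ≈ 0.496 d⁻¹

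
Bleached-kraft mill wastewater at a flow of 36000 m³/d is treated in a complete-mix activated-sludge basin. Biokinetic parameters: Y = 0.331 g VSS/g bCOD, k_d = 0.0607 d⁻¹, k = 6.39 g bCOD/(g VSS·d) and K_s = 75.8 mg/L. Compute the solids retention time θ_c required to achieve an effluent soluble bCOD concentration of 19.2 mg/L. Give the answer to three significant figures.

From 1/θ_c = Y·k·S/(K_s + S) − k_d: Y·k·S/(K_s+S) = 0.331 × 6.39 × 19.2 / (75.8 + 19.2) = 0.4275 d⁻¹.
θ_c = 1/(μ − k_d) = 1/(0.4275 − 0.0607) = 1/0.3668 = 2.726 d.

θ_c ≈ 2.73 d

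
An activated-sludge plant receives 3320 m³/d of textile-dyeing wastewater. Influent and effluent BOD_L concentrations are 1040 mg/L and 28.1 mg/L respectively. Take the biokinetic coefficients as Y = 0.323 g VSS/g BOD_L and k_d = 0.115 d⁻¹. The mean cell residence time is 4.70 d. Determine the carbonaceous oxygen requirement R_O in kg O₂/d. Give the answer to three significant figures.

R_O ≈ 2360 kg O₂/d

Correct the yield for decay: Y_obs = Y/(1 + k_d θ_c) = 0.323 / (1 + 0.115 × 4.70) = 0.323 / 1.541 = 0.2097.
Mass of BOD_L removed per day: Q(S₀ − S) = 3320 × 1012 g/m³ = 3360 kg/d.
Biomass synthesised: P_X = Y_obs × 3360 = 704.4 kg VSS/d.
Carbonaceous O₂ demand = substrate oxidised − cell-mass equivalent = 3360 − 1.42 × 704.4 = 2359 kg O₂/d.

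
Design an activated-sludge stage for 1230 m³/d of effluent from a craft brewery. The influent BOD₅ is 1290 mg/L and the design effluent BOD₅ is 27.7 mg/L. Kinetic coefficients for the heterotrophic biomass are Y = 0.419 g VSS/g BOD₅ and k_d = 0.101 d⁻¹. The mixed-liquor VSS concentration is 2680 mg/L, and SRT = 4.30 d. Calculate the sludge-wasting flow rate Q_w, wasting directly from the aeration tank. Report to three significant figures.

From the SRT design equation V = Y Q (S₀−S) θ_c / [X (1 + k_d θ_c)] = 0.419 × 1230 × (1290 − 27.7) × 4.30 / [2680 × (1 + 0.101 × 4.30)] = 2.8×10^6 / 3844 = 727.7 m³.
For wasting at MLVSS concentration, Q_w = V/θ_c = 727.7/4.30 = 169.2 m³/d.

Q_w ≈ 169 m³/d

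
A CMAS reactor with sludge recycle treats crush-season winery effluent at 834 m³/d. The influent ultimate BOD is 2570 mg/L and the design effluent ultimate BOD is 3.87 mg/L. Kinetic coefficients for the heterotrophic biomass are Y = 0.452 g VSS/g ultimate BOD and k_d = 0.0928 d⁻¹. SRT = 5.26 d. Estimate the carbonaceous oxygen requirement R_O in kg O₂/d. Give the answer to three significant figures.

R_O ≈ 1220 kg O₂/d

Correct the yield for decay: Y_obs = Y/(1 + k_d θ_c) = 0.452 / (1 + 0.0928 × 5.26) = 0.452 / 1.488 = 0.3037.
Mass of ultimate BOD removed per day: Q(S₀ − S) = 834 × 2566 g/m³ = 2140 kg/d.
Biomass synthesised: P_X = Y_obs × 2140 = 650.0 kg VSS/d.
Carbonaceous O₂ demand = substrate oxidised − cell-mass equivalent = 2140 − 1.42 × 650.0 = 1217 kg O₂/d.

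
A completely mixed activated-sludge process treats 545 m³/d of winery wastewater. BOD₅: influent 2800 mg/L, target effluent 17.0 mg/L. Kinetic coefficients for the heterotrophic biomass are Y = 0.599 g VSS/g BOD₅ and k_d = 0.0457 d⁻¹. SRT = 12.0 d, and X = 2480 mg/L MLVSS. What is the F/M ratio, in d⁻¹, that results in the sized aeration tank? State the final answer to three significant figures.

F/M ≈ 0.217 d⁻¹

From the SRT design equation V = Y Q (S₀−S) θ_c / [X (1 + k_d θ_c)] = 0.599 × 545 × (2800 − 17.0) × 12.0 / [2480 × (1 + 0.0457 × 12.0)] = 1.09×10^7 / 3840 = 2839 m³.
F/M = Q·S₀ / (V·X) = 545 × 2800 / (2839 × 2480) = 0.2167 g BOD₅·(g VSS·d)⁻¹.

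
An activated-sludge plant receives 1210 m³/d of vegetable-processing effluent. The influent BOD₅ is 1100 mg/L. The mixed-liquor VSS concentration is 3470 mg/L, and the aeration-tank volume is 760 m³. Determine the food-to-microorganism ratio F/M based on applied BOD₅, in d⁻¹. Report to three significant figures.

F/M ≈ 0.505 d⁻¹

F/M = applied load / biomass = Q·S₀/(V·X) = 1210 × 1100 / (760.0 × 3470) = 0.5047 d⁻¹.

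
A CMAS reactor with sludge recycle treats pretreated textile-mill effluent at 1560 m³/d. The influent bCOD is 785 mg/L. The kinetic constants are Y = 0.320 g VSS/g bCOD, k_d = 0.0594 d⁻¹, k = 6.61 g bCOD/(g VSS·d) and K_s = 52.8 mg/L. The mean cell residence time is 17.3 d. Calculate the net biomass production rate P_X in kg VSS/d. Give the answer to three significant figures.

P_X ≈ 193 kg VSS/d

For a completely mixed reactor with recycle the Lawrence–McCarty relation gives S = K_s·(1 + k_d·θ_c) / [θ_c·(Y·k − k_d) − 1] = 52.8 × (1 + 0.0594 × 17.3) / [17.3 × (0.320 × 6.61 − 0.0594) − 1] = 107.1 / 34.57 = 3.097 mg/L.
Y_obs = Y / (1 + k_d θ_c) = 0.320 / (1 + 0.0594 × 17.3) = 0.320 / 2.028 = 0.1578.
ΔS = 785 − 3.10 = 781.9 mg/L, so the substrate removal rate is 1560 × 781.9/1000 = 1220 kg bCOD/d.
Biomass produced: P_X = Y_obs·Q·ΔS = 0.1578 × 1220 ≈ 192.5 kg VSS/d.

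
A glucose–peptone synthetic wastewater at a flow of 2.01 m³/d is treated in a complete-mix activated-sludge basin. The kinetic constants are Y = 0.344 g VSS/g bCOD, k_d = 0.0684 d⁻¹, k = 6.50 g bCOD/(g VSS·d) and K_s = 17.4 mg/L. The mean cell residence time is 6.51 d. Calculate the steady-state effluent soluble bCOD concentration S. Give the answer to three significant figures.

Effluent substrate depends only on kinetics and SRT: S = K_s(1 + k_d θ_c) / [θ_c(Yk − k_d) − 1] = 17.4 × (1 + 0.0684 × 6.51) / [6.51 × (0.344 × 6.50 − 0.0684) − 1] = 25.15 / 13.11 = 1.918 mg/L.

S ≈ 1.92 mg/L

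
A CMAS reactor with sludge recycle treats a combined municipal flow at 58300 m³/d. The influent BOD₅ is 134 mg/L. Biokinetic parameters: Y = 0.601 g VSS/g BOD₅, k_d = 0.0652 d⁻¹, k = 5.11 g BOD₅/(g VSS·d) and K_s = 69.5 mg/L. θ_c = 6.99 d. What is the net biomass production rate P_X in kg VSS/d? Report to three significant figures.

For a completely mixed reactor with recycle the Lawrence–McCarty relation gives S = K_s·(1 + k_d·θ_c) / [θ_c·(Y·k − k_d) − 1] = 69.5 × (1 + 0.0652 × 6.99) / [6.99 × (0.601 × 5.11 − 0.0652) − 1] = 101.2 / 20.01 = 5.056 mg/L.
Correct the yield for decay: Y_obs = Y/(1 + k_d θ_c) = 0.601 / (1 + 0.0652 × 6.99) = 0.601 / 1.456 = 0.4128.
Substrate removed = Q·(S₀ − S) = 58300 m³/d × (134 − 5.06) g/m³ = 7.52×10^6 g/d = 7517 kg/d.
Net biomass production P_X = Y_obs × Q·(S₀ − S) = 0.4128 × 7517 = 3103 kg VSS/d.

P_X ≈ 3100 kg VSS/d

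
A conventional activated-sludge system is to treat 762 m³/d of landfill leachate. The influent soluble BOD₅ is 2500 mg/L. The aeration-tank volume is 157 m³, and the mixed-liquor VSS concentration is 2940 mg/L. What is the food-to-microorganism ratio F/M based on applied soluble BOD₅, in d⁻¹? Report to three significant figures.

F/M ≈ 4.13 d⁻¹

F/M = Q·S₀ / (V·X) = 762 × 2500 / (157.0 × 2940) = 4.127 g soluble BOD₅·(g VSS·d)⁻¹.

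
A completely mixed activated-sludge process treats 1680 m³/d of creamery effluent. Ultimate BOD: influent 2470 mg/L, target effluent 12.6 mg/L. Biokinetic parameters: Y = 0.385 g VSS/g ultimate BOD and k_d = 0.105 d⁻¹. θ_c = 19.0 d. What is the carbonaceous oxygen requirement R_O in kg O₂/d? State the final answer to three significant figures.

R_O ≈ 3370 kg O₂/d

Y_obs = Y / (1 + k_d θ_c) = 0.385 / (1 + 0.105 × 19.0) = 0.385 / 2.995 = 0.1285.
Q·(S₀ − S) = 1680 × (2470 − 12.6) × 10⁻³ = 4128 kg/d removed.
Net sludge production P_X = 0.1285 × 4128 = 530.7 kg VSS/d.
R_O = Q·(S₀ − S) − 1.42·P_X = 4128 − 1.42 × 530.7 = 3375 kg O₂/d.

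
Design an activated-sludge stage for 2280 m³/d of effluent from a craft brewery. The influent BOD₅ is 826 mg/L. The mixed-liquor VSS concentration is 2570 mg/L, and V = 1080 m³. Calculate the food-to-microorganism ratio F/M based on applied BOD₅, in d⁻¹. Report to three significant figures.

F/M = applied load / biomass = Q·S₀/(V·X) = 2280 × 826 / (1080 × 2570) = 0.6785 d⁻¹.

F/M ≈ 0.679 d⁻¹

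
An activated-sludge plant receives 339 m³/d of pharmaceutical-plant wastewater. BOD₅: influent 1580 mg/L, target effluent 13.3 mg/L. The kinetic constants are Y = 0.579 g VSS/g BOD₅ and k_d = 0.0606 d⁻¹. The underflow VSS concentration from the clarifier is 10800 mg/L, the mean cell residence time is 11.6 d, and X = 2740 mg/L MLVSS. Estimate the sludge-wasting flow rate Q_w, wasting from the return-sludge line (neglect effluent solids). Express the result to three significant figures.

Q_w ≈ 16.7 m³/d

From the SRT design equation V = Y Q (S₀−S) θ_c / [X (1 + k_d θ_c)] = 0.579 × 339 × (1580 − 13.3) × 11.6 / [2740 × (1 + 0.0606 × 11.6)] = 3.57×10^6 / 4666 = 764.5 m³.
θ_c = V·X/(Q_w·X_r) when wasting from the recycle, so Q_w = V·X/(θ_c·X_r) = 764.5 × 2740 / (11.6 × 10800) = 16.72 m³/d.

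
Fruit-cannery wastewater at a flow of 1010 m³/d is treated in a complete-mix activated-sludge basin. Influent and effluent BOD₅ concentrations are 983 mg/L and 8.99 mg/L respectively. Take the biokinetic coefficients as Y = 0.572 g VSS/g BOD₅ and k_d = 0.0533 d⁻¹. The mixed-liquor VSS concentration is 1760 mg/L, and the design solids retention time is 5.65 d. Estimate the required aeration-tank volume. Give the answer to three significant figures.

From the SRT design equation V = Y Q (S₀−S) θ_c / [X (1 + k_d θ_c)] = 0.572 × 1010 × (983 − 8.99) × 5.65 / [1760 × (1 + 0.0533 × 5.65)] = 3.18×10^6 / 2290 = 1388 m³.

V ≈ 1390 m³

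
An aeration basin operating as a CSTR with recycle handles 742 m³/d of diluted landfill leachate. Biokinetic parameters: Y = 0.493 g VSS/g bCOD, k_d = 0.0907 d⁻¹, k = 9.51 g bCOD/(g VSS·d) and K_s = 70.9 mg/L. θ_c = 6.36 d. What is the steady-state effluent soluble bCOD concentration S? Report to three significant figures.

S ≈ 3.96 mg/L

From the Monod/SRT balance for a CMAS, S = K_s·(1+k_d θ_c)/[θ_c·(Y k − k_d) − 1] = 70.9 × (1 + 0.0907 × 6.36) / [6.36 × (0.493 × 9.51 − 0.0907) − 1] = 111.8 / 28.24 = 3.959 mg/L.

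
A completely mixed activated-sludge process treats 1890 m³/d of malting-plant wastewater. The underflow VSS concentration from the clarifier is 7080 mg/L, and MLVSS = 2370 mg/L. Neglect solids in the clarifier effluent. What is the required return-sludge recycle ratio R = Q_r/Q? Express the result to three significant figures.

R ≈ 0.503

R = Q_r/Q = X/(X_r − X) = 2370 / (7080 − 2370) = 0.5032.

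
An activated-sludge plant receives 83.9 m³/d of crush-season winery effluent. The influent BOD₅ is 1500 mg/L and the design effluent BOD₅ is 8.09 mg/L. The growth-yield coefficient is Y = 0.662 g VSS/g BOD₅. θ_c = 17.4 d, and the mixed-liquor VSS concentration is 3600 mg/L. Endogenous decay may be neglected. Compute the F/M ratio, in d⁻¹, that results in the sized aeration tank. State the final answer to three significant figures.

F/M ≈ 0.0873 d⁻¹

Biomass mass balance (decay neglected): V·X = Y·Q·(S₀ − S)·θ_c, so V = 0.662 × 83.9 × (1500 − 8.09) × 17.4 / 3600 = 400.5 m³.
Food-to-microorganism ratio F/M = Q S₀ / (V X) = 83.9 × 1500 / (400.5 × 3600) = 0.08729 d⁻¹.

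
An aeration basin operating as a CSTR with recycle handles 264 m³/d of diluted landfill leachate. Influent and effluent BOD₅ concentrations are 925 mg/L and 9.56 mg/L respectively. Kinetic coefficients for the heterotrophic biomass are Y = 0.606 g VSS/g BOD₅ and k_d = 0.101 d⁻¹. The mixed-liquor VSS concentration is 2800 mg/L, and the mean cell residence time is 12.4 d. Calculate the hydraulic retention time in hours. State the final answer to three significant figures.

τ ≈ 26.2 h

From the SRT design equation V = Y Q (S₀−S) θ_c / [X (1 + k_d θ_c)] = 0.606 × 264 × (925 − 9.56) × 12.4 / [2800 × (1 + 0.101 × 12.4)] = 1.82×10^6 / 6307 = 288.0 m³.
Hydraulic retention time τ = V/Q = 288.0 / 264 = 1.091 d = 26.18 h.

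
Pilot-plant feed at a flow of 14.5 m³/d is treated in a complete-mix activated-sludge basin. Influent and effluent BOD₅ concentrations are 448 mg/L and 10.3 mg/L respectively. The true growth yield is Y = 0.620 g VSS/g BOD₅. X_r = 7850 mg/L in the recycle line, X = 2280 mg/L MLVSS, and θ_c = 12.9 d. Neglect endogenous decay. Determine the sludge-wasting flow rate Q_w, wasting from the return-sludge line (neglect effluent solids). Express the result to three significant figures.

Biomass mass balance (decay neglected): V·X = Y·Q·(S₀ − S)·θ_c, so V = 0.620 × 14.5 × (448 − 10.3) × 12.9 / 2280 = 22.26 m³.
θ_c = V·X/(Q_w·X_r) when wasting from the recycle, so Q_w = V·X/(θ_c·X_r) = 22.26 × 2280 / (12.9 × 7850) = 0.5013 m³/d.

Q_w ≈ 0.501 m³/d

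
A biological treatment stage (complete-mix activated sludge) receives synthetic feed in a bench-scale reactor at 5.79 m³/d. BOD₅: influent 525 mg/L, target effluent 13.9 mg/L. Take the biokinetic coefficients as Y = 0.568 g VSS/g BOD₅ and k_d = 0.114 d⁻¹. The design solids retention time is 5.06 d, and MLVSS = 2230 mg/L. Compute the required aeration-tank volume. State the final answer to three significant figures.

V ≈ 2.42 m³

From the SRT design equation V = Y Q (S₀−S) θ_c / [X (1 + k_d θ_c)] = 0.568 × 5.79 × (525 − 13.9) × 5.06 / [2230 × (1 + 0.114 × 5.06)] = 8.51×10^3 / 3516 = 2.419 m³.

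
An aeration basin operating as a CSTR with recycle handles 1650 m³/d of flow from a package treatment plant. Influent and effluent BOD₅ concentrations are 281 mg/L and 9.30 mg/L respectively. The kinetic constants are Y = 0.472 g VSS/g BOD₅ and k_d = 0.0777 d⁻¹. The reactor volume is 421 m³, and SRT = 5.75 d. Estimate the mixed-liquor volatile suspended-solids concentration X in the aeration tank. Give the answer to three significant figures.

Solving the biomass balance for X: X = Y Q (S₀−S) θ_c / [V (1+k_d θ_c)] = 0.472 × 1650 × (281 − 9.30) × 5.75 / [421 × (1 + 0.0777 × 5.75)] = 1998 mg/L.

X ≈ 2000 mg/L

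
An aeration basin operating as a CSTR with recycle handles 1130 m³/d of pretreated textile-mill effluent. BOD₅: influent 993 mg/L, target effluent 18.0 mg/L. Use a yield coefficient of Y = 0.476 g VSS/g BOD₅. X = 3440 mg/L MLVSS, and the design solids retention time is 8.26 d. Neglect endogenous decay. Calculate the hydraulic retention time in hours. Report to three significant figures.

V·X = Y·Q·ΔS·θ_c gives V = 0.476 × 1130 × (993 − 18.0) × 8.26 / 3440 = 1259 m³.
HRT = V/Q = 1259 m³ / 1130 m³·d⁻¹ = 1.114 d × 24 = 26.75 h.

τ ≈ 26.7 h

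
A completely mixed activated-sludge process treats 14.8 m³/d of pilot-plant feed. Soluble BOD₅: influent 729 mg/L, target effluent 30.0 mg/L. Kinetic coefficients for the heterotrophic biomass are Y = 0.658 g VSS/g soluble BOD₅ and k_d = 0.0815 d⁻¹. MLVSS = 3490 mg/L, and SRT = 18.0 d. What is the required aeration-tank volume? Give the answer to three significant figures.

V ≈ 14.2 m³

Rearranging the biomass balance for a CMAS with decay, V = Y·Q·ΔS·θ_c / [X·(1+k_d θ_c)] = 0.658 × 14.8 × (729 − 30.0) × 18.0 / [3490 × (1 + 0.0815 × 18.0)] = 1.23×10^5 / 8610 = 14.23 m³.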